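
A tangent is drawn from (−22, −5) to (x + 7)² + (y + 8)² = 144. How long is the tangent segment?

Centre (−7, −8), r² = 144. |PO|² = (−15)² + (3)² = 234.
Power of the point: PT² = |PO|² − r² = 90, so PT = 3√10.

3√10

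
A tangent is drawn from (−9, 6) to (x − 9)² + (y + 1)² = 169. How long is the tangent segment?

With centre O = (9, −1), |OP|² = 373 and r² = 169.
Power of the point: PT² = |PO|² − r² = 204, so PT = 2√51.

2√51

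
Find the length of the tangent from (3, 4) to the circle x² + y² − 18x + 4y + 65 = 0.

With centre O = (9, −2), |OP|² = 72 and r² = 20.
The tangent meets the radius at right angles, so tangent² = |PO|² − r² = 72 − 20 = 52.

2√13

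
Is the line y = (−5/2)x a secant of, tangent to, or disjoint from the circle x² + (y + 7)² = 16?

Centre (0, −7), r² = 16. Distance² from centre to line = (−14)²/29 = 196/29.
Since d² < r², the line cuts the circle twice.

secant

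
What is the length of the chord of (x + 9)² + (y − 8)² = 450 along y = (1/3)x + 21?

12√10

Substitute y = (63 + x)/3:
10x² + 240x − 1800 = 0  ⟹  x² + 24x − 180 = 0
x = 6 or x = −30, giving (6, 23) and (−30, 11).
Chord length = distance between (6, 23) and (−30, 11) = √1440 = 12√10.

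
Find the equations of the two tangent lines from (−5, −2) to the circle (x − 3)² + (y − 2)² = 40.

3x − y = −13 and x + 3y = −11

Let a tangent through (−5, −2) have slope m. Its distance from (3, 2) must equal 2√10:
[m·(8) − (4)]² = 40(m² + 1)
3m² − 8m − 3 = 0, so m = 3 or m = −1/3.
Through (−5, −2) these give 3x − y = −13 and x + 3y = −11.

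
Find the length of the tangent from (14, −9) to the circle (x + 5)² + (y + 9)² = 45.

The centre is (−5, −9) and r = 3√5. The square of the distance from P to the centre is 361 + 0 = 361.
By the tangent–radius right angle, tangent length = √(|PO|² − r²) = √316 = 2√79.

2√79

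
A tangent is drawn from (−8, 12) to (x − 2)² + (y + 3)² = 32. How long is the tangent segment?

√293

The centre is (2, −3) and r = 4√2. The square of the distance from P to the centre is 100 + 225 = 325.
By the tangent–radius right angle, tangent length = √(|PO|² − r²) = √293.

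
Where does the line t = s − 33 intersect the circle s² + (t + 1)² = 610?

(9, −24) and (23, −10)

From the line, t = s − 33. Substituting:
2s² − 64s + 414 = 0  ⟹  s² − 32s + 207 = 0
s = 23 or s = 9, giving (23, −10) and (9, −24).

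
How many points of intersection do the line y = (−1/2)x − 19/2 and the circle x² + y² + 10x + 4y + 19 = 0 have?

Centre (−5, −2), r² = 10. Distance² from centre to line = (10)²/5 = 20.
Since d² > r², the line lies outside the circle.

0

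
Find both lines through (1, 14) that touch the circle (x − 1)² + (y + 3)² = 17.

4x + y = 18 and 4x − y = −10

Write the tangent as mx − y + (14 − m·(1)) = 0 and set its distance from the centre to √17:
(0m − (−17))² = 17(m² + 1)
m² − 16 = 0, so m = −4 or m = 4.
Through (1, 14) these give 4x + y = 18 and 4x − y = −10.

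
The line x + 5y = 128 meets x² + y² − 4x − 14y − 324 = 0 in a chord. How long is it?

Substitute y = (128 − x)/5:
26x² − 286x − 676 = 0  ⟹  x² − 11x − 26 = 0
x = 13 or x = −2, giving (13, 23) and (−2, 26).
|(13, 23) − (−2, 26)| = √((15)² + (−3)²) = 3√26.

3√26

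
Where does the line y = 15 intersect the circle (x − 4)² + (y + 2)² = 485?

(−10, 15) and (18, 15)

From the line, y = 15. Substituting:
x² − 8x − 180 = 0
x = 18 or x = −10, giving (18, 15) and (−10, 15).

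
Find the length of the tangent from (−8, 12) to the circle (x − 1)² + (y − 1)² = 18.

Centre (1, 1), r² = 18. |PO|² = (−9)² + (11)² = 202.
Power of the point: PT² = |PO|² − r² = 184, so PT = 2√46.

2√46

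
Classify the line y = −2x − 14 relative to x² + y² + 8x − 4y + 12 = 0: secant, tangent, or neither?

neither

Substituting the line into the circle gives 5x² + 72x + 264 = 0.
Δ = 5184 − 5280 = −96.
No real roots: the line does not meet the circle.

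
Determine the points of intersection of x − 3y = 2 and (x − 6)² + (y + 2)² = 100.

Substitute y = (−2 + x)/3:
10x² − 100x − 560 = 0  ⟹  x² − 10x − 56 = 0
x = 14 or x = −4, giving (14, 4) and (−4, −2).

(−4, −2) and (14, 4)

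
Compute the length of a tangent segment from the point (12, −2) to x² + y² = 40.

Centre (0, 0), r² = 40. |PO|² = (12)² + (−2)² = 148.
The tangent meets the radius at right angles, so tangent² = |PO|² − r² = 148 − 40 = 108.

6√3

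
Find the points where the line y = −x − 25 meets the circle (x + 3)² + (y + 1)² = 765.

(−30, 5) and (3, −28)

Substitute y = −x − 25:
2x² + 54x − 180 = 0  ⟹  x² + 27x − 90 = 0
x = 3 or x = −30, giving (3, −28) and (−30, 5).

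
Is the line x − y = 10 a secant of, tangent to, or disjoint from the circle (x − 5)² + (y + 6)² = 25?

secant

Substituting the line into the circle gives 2x² − 18x + 16 = 0.
Δ = 324 − 128 = 196.
Two real roots: the line is a secant.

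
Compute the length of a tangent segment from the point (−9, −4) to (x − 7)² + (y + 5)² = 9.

2√62

With centre O = (7, −5), |OP|² = 257 and r² = 9.
By the tangent–radius right angle, tangent length = √(|PO|² − r²) = √248 = 2√62.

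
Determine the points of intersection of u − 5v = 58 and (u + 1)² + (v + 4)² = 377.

Express v = (−58 + u)/5 and substitute into the circle:
26u² − 26u − 7956 = 0  ⟹  u² − u − 306 = 0
u = 18 or u = −17, giving (18, −8) and (−17, −15).

(−17, −15) and (18, −8)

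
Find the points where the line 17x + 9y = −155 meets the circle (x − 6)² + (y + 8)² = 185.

From the line, y = (−155 − 17x)/9. Substituting:
370x² + 1850x − 5180 = 0  ⟹  x² + 5x − 14 = 0
x = 2 or x = −7, giving (2, −21) and (−7, −4).

(−7, −4) and (2, −21)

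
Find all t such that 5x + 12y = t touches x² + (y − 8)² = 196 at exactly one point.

Tangency holds when the distance from the centre (0, 8) to the line equals the radius 14:
|5·0 + 12·8 − t| / √169 = 14
|t − (96)| = 14·13, so t = 278 or t = −86.

t = −86 or t = 278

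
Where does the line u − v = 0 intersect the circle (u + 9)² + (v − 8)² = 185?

(−5, −5) and (4, 4)

From the line, v = u. Substituting:
2u² + 2u − 40 = 0  ⟹  u² + u − 20 = 0
u = 4 or u = −5, giving (4, 4) and (−5, −5).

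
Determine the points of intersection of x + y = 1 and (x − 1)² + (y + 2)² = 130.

(−6, 7) and (10, −9)

Substitute y = −x + 1:
2x² − 8x − 120 = 0  ⟹  x² − 4x − 60 = 0
x = 10 or x = −6, giving (10, −9) and (−6, 7).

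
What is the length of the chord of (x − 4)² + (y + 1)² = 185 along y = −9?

Express y = −9 and substitute into the circle:
x² − 8x − 105 = 0
x = 15 or x = −7, giving (15, −9) and (−7, −9).
|(15, −9) − (−7, −9)| = √((22)² + (0)²) = 22.

22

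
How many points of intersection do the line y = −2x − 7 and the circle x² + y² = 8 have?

0

Centre (0, 0), r² = 8. Distance² from centre to line = (7)²/5 = 49/5.
Since d² > r², the line lies outside the circle.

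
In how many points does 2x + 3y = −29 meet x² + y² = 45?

0

Substituting the line into the circle gives 13x² + 116x + 436 = 0.
Δ = 13456 − 22672 = −9216.
No real roots: the line does not meet the circle.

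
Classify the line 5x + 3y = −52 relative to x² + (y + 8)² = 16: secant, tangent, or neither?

Centre (0, −8), r² = 16. Distance² from centre to line = (28)²/34 = 392/17.
Since d² > r², the line lies outside the circle.

neither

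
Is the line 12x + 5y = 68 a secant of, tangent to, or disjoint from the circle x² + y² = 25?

disjoint

Centre (0, 0), r² = 25. Distance² from centre to line = (−68)²/169 = 4624/169.
Since d² > r², the line lies outside the circle.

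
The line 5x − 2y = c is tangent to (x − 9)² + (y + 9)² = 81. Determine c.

Tangency holds when the distance from the centre (9, −9) to the line equals the radius 9:
|5·9 − 2·(−9) − c| / √29 = 9
|c − (63)| = 9√29.

c = 63 ± 9√29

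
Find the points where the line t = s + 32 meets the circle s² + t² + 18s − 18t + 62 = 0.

Express t = s + 32 and substitute into the circle:
2s² + 64s + 510 = 0  ⟹  s² + 32s + 255 = 0
s = −15 or s = −17, giving (−15, 17) and (−17, 15).

(−17, 15) and (−15, 17)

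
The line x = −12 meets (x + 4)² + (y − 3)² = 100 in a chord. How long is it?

The line gives x = −12. Substituting into the circle:
y² − 6y − 27 = 0
y = 9 or y = −3, giving (−12, 9) and (−12, −3).
|(−12, 9) − (−12, −3)| = √((0)² + (12)²) = 12.

12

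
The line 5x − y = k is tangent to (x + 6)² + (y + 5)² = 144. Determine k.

k = −25 ± 12√26

Tangency holds when the distance from the centre (−6, −5) to the line equals the radius 12:
|5·(−6) − 1·(−5) − k| / √26 = 12
|k − (−25)| = 12√26.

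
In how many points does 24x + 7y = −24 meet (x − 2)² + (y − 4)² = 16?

1

d² = (24·2 + 7·4 − (−24))²/625 = 16; r² = 16.
Since d² = r², the line is tangent.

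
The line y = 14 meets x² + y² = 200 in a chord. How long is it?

4

The distance from (0, 0) to the line is 14, and r² = 200.
Chord = 2√(r² − d²) = 2·√(4) = 4.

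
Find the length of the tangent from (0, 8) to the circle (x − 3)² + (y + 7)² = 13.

√221

The centre is (3, −7) and r = √13. The square of the distance from P to the centre is 9 + 225 = 234.
The tangent meets the radius at right angles, so tangent² = |PO|² − r² = 234 − 13 = 221.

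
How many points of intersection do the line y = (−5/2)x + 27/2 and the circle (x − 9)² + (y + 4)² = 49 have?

d² = (5·9 + 2·(−4) − (27))²/29 = 100/29; r² = 49.
Since d² < r², the line cuts the circle twice.

2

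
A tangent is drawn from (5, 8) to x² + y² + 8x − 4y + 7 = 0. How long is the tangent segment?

2√26

Centre (−4, 2), r² = 13. |PO|² = (9)² + (6)² = 117.
The tangent meets the radius at right angles, so tangent² = |PO|² − r² = 117 − 13 = 104.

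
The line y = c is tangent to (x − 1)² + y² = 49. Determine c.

For a tangent, require d(centre, line) = r = 7.
|0·1 + 1·0 − c| / √1 = 7
|c| = 7, so c = 7 or c = −7.

c = −7 or c = 7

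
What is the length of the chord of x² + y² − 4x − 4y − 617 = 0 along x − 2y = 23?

Centre (2, 2), r² = 625. Perpendicular distance d from centre to line = |−25| / √5 = 25/√5.
Chord = 2√(r² − d²) = 2·√(500) = 20√5.

20√5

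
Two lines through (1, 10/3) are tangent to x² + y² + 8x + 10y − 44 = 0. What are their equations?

Let a tangent through (1, 10/3) have slope m. Its distance from (−4, −5) must equal √85:
(−5m − (−25/3))² = 85(m² + 1)
54m² + 75m + 14 = 0, so m = −7/6 or m = −2/9.
Through (1, 10/3) these give 7x + 6y = 27 and 2x + 9y = 32.

7x + 6y = 27 and 2x + 9y = 32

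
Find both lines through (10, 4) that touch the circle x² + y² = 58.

A line y − (4) = m(x − (10)) is tangent when its distance from (0, 0) is √58:
[m·(−10) − (−4)]² = 58(m² + 1)
21m² − 40m − 21 = 0, so m = −3/7 or m = 7/3.
With m = −3/7: 3x + 7y = 58. With m = 7/3: 7x − 3y = 58.

3x + 7y = 58 and 7x − 3y = 58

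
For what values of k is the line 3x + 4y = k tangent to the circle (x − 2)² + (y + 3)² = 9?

k = −21 or k = 9

The line touches the circle iff its distance from (2, −3) is 3:
|3·2 + 4·(−3) − k| / √25 = 3
|k − (−6)| = 3·5, so k = 9 or k = −21.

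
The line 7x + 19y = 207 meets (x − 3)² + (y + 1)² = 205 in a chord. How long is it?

√410

Substitute y = (207 − 7x)/19:
410x² − 5330x − 19680 = 0  ⟹  x² − 13x − 48 = 0
x = 16 or x = −3, giving (16, 5) and (−3, 12).
|(16, 5) − (−3, 12)| = √((19)² + (−7)²) = √410.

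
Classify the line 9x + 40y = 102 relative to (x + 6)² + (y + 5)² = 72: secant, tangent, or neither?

Centre (−6, −5), r² = 72. Distance² from centre to line = (−356)²/1681 = 126736/1681.
Since d² > r², the line lies outside the circle.

neither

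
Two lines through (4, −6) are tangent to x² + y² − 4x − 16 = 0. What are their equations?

x + 2y = −8 and 2x − y = 14

Let a tangent through (4, −6) have slope m. Its distance from (2, 0) must equal 2√5:
(−2m − (6))² = 20(m² + 1)
2m² − 3m − 2 = 0, so m = −1/2 or m = 2.
Through (4, −6) these give x + 2y = −8 and 2x − y = 14.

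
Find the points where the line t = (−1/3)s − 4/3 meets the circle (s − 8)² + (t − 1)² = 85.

(−1, −1) and (14, −6)

Express t = (−4 − s)/3 and substitute into the circle:
10s² − 130s − 140 = 0  ⟹  s² − 13s − 14 = 0
s = 14 or s = −1, giving (14, −6) and (−1, −1).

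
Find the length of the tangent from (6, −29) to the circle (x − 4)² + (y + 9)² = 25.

√379

With centre O = (4, −9), |OP|² = 404 and r² = 25.
The tangent meets the radius at right angles, so tangent² = |PO|² − r² = 404 − 25 = 379.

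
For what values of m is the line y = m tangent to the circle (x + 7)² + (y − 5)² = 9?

m = 2 or m = 8

The line touches the circle iff its distance from (−7, 5) is 3:
|0·(−7) + 1·5 − m| / √1 = 3
|m − (5)| = 3, so m = 8 or m = 2.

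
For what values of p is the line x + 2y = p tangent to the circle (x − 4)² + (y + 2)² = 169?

Tangency holds when the distance from the centre (4, −2) to the line equals the radius 13:
|1·4 + 2·(−2) − p| / √5 = 13
|p| = 13√5.

p = ±13√5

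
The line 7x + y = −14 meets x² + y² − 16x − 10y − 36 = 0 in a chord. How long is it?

From the line, y = −7x − 14. Substituting:
50x² + 250x + 300 = 0  ⟹  x² + 5x + 6 = 0
x = −2 or x = −3, giving (−2, 0) and (−3, 7).
Chord length = distance between (−2, 0) and (−3, 7) = √50 = 5√2.

5√2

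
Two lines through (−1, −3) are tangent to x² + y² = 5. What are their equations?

x − 2y = 5 and 2x + y = −5

Write the tangent as mx − y + (−3 − m·(−1)) = 0 and set its distance from the centre to √5:
(1m − (3))² = 5(m² + 1)
2m² + 3m − 2 = 0, so m = 1/2 or m = −2.
With m = 1/2: x − 2y = 5. With m = −2: 2x + y = −5.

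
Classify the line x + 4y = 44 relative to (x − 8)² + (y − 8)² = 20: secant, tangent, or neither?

Substituting the line into the circle gives 17x² − 280x + 848 = 0.
Δ = 78400 − 57664 = 20736.
Two real roots: the line is a secant.

secant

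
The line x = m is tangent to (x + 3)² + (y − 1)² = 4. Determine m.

For a tangent, require d(centre, line) = r = 2.
|1·(−3) + 0·1 − m| / √1 = 2
|m − (−3)| = 2, so m = −1 or m = −5.

m = −5 or m = −1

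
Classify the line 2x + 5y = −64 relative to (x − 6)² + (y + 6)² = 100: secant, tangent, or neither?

secant

Substituting the line into the circle gives 29x² − 164x − 444 = 0.
Δ = 26896 − (−51504) = 78400.
Two real roots: the line is a secant.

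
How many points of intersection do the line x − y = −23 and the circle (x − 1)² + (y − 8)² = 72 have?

Substituting the line into the circle gives 2x² + 28x + 154 = 0.
Δ = 784 − 1232 = −448.
No real roots: the line does not meet the circle.

0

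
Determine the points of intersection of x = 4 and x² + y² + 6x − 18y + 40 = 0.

The line gives x = 4. Substituting into the circle:
y² − 18y + 80 = 0
y = 10 or y = 8, giving (4, 10) and (4, 8).

(4, 8) and (4, 10)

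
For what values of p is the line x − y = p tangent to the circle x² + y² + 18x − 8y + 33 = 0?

Tangency holds when the distance from the centre (−9, 4) to the line equals the radius 8:
|1·(−9) − 1·4 − p| / √2 = 8
|p − (−13)| = 8√2.

p = −13 ± 8√2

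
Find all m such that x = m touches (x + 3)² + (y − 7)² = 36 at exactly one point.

m = −9 or m = 3

For a tangent, require d(centre, line) = r = 6.
|1·(−3) + 0·7 − m| / √1 = 6
|m − (−3)| = 6, so m = 3 or m = −9.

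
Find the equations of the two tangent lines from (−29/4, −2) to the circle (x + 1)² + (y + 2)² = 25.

4x + 3y = −35 and 4x − 3y = −23

A line y − (−2) = m(x − (−29/4)) is tangent when its distance from (−1, −2) is 5:
(25/4m − (0))² = 25(m² + 1)
9m² − 16 = 0, so m = −4/3 or m = 4/3.
Through (−29/4, −2) these give 4x + 3y = −35 and 4x − 3y = −23.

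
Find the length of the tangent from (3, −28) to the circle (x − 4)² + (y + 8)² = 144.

Centre (4, −8), r² = 144. |PO|² = (−1)² + (−20)² = 401.
The tangent meets the radius at right angles, so tangent² = |PO|² − r² = 401 − 144 = 257.

√257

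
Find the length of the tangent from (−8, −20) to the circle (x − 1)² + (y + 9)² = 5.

√197

With centre O = (1, −9), |OP|² = 202 and r² = 5.
By the tangent–radius right angle, tangent length = √(|PO|² − r²) = √197.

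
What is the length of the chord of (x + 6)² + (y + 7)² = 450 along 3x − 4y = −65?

30

Centre (−6, −7), r² = 450. Perpendicular distance d from centre to line = |75| / √25 = 75/√25.
Half the chord is √(r² − d²) = √(225), so the full chord is 30.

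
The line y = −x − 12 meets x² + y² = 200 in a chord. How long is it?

The distance from (0, 0) to the line is 12/√2, and r² = 200.
Half the chord is √(r² − d²) = √(128), so the full chord is 16√2.

16√2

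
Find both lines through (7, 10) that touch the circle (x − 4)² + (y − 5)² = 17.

x − 4y = −33 and 4x + y = 38

Write the tangent as mx − y + (10 − m·(7)) = 0 and set its distance from the centre to √17:
[m·(−3) − (−5)]² = 17(m² + 1)
4m² + 15m − 4 = 0, so m = 1/4 or m = −4.
Through (7, 10) these give x − 4y = −33 and 4x + y = 38.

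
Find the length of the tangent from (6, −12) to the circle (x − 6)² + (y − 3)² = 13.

2√53

Centre (6, 3), r² = 13. |PO|² = (0)² + (−15)² = 225.
By the tangent–radius right angle, tangent length = √(|PO|² − r²) = √212 = 2√53.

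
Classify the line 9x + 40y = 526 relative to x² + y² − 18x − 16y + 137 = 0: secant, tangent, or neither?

neither

Substituting the line into the circle gives 1681x² − 32508x + 159236 = 0.
Δ = 1056770064 − 1070702864 = −13932800.
No real roots: the line does not meet the circle.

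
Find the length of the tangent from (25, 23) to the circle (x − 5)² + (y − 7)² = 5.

√651

Centre (5, 7), r² = 5. |PO|² = (20)² + (16)² = 656.
The tangent meets the radius at right angles, so tangent² = |PO|² − r² = 656 − 5 = 651.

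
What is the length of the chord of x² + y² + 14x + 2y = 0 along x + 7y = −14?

10√2

From the line, y = (−14 − x)/7. Substituting:
50x² + 700x = 0  ⟹  x² + 14x = 0
x = 0 or x = −14, giving (0, −2) and (−14, 0).
|(0, −2) − (−14, 0)| = √((14)² + (−2)²) = 10√2.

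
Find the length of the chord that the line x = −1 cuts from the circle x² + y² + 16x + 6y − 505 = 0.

46

Centre (−8, −3), r² = 578. Perpendicular distance d from centre to line = |−7| / √1 = 7.
Half the chord is √(r² − d²) = √(529), so the full chord is 46.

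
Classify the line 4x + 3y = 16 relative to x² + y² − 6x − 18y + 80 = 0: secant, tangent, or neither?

Substituting the line into the circle gives 25x² + 34x + 112 = 0.
Discriminant = (34)² − 4·25·(112) = −10044 < 0.
No real roots: the line does not meet the circle.

neither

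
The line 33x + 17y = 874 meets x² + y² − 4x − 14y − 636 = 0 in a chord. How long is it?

Substitute y = (874 − 33x)/17:
1378x² − 50986x + 372060 = 0  ⟹  x² − 37x + 270 = 0
x = 27 or x = 10, giving (27, −1) and (10, 32).
|(27, −1) − (10, 32)| = √((17)² + (−33)²) = √1378.

√1378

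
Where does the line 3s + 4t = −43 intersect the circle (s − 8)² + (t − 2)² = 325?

(−9, −4) and (7, −16)

Express t = (−43 − 3s)/4 and substitute into the circle:
25s² + 50s − 1575 = 0  ⟹  s² + 2s − 63 = 0
s = 7 or s = −9, giving (7, −16) and (−9, −4).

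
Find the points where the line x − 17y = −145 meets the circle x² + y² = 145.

(−9, 8) and (8, 9)

From the line, y = (145 + x)/17. Substituting:
290x² + 290x − 20880 = 0  ⟹  x² + x − 72 = 0
x = 8 or x = −9, giving (8, 9) and (−9, 8).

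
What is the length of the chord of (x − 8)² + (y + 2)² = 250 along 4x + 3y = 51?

Express y = (51 − 4x)/3 and substitute into the circle:
25x² − 600x + 1575 = 0  ⟹  x² − 24x + 63 = 0
x = 21 or x = 3, giving (21, −11) and (3, 13).
|(21, −11) − (3, 13)| = √((18)² + (−24)²) = 30.

30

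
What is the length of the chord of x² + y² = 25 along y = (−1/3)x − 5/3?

The distance from (0, 0) to the line is 5/√10, and r² = 25.
Half the chord is √(r² − d²) = √(45/2), so the full chord is 3√10.

3√10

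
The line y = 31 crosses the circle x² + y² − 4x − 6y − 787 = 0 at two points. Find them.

Express y = 31 and substitute into the circle:
x² − 4x − 12 = 0
x = 6 or x = −2, giving (6, 31) and (−2, 31).

(−2, 31) and (6, 31)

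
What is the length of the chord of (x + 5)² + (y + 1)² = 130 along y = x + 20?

Express y = x + 20 and substitute into the circle:
2x² + 52x + 336 = 0  ⟹  x² + 26x + 168 = 0
x = −12 or x = −14, giving (−12, 8) and (−14, 6).
Chord length = distance between (−12, 8) and (−14, 6) = √8 = 2√2.

2√2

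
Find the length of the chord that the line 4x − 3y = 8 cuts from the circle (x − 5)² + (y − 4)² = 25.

Centre (5, 4), r² = 25. Perpendicular distance d from centre to line = |0| / √25 = 0/√25.
Chord = 2√(r² − d²) = 2·√(25) = 10.

10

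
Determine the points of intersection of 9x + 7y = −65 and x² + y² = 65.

(−8, 1) and (−1, −8)

Substitute y = (−65 − 9x)/7:
130x² + 1170x + 1040 = 0  ⟹  x² + 9x + 8 = 0
x = −1 or x = −8, giving (−1, −8) and (−8, 1).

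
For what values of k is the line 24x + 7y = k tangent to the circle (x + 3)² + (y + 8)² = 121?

k = −403 or k = 147

The line touches the circle iff its distance from (−3, −8) is 11:
|24·(−3) + 7·(−8) − k| / √625 = 11
|k − (−128)| = 11·25, so k = 147 or k = −403.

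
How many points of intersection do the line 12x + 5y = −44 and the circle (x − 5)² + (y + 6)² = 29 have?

0

d² = (12·5 + 5·(−6) − (−44))²/169 = 5476/169; r² = 29.
Since d² > r², the line lies outside the circle.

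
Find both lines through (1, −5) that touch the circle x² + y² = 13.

3x − 2y = 13 and 2x + 3y = −13

Write the tangent as mx − y + (−5 − m·(1)) = 0 and set its distance from the centre to √13:
[m·(−1) − (5)]² = 13(m² + 1)
6m² − 5m − 6 = 0, so m = 3/2 or m = −2/3.
Through (1, −5) these give 3x − 2y = 13 and 2x + 3y = −13.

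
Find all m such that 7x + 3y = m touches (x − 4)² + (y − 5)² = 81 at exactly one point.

m = 43 ± 9√58

Tangency holds when the distance from the centre (4, 5) to the line equals the radius 9:
|7·4 + 3·5 − m| / √58 = 9
|m − (43)| = 9√58.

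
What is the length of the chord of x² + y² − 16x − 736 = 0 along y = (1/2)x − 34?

The distance from (8, 0) to the line is 60/√5, and r² = 800.
Chord = 2√(r² − d²) = 2·√(80) = 8√5.

8√5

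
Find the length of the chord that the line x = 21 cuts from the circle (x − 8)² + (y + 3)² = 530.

The distance from (8, −3) to the line is 13, and r² = 530.
Half the chord is √(r² − d²) = √(361), so the full chord is 38.

38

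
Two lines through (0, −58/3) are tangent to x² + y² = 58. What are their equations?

7x + 3y = −58 and 7x − 3y = 58

A line y − (−58/3) = m(x − (0)) is tangent when its distance from (0, 0) is √58:
(0m − (58/3))² = 58(m² + 1)
9m² − 49 = 0, so m = −7/3 or m = 7/3.
With m = −7/3: 7x + 3y = −58. With m = 7/3: 7x − 3y = 58.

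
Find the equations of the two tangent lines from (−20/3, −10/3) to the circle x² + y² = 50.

x + y = −10 and 7x + y = −50

A line y − (−10/3) = m(x − (−20/3)) is tangent when its distance from (0, 0) is 5√2:
[m·(20/3) − (10/3)]² = 50(m² + 1)
m² + 8m + 7 = 0, so m = −1 or m = −7.
With m = −1: x + y = −10. With m = −7: 7x + y = −50.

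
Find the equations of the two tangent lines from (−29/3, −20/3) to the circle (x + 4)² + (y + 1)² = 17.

4x − y = −32 and x − 4y = 17

Write the tangent as mx − y + (−20/3 − m·(−29/3)) = 0 and set its distance from the centre to √17:
(17/3m − (17/3))² = 17(m² + 1)
4m² − 17m + 4 = 0, so m = 4 or m = 1/4.
With m = 4: 4x − y = −32. With m = 1/4: x − 4y = 17.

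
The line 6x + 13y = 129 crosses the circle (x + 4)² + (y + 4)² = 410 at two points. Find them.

(−11, 15) and (15, 3)

From the line, y = (129 − 6x)/13. Substituting:
205x² − 820x − 33825 = 0  ⟹  x² − 4x − 165 = 0
x = 15 or x = −11, giving (15, 3) and (−11, 15).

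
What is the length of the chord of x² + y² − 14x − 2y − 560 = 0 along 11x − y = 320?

2√122

Centre (7, 1), r² = 610. Perpendicular distance d from centre to line = |−244| / √122 = 244/√122.
Chord = 2√(r² − d²) = 2·√(122) = 2√122.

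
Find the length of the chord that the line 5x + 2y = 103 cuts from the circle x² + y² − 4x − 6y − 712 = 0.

The distance from (2, 3) to the line is 87/√29, and r² = 725.
Chord = 2√(r² − d²) = 2·√(464) = 8√29.

8√29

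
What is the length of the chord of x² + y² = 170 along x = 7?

22

The line gives x = 7. Substituting into the circle:
y² − 121 = 0
y = 11 or y = −11, giving (7, 11) and (7, −11).
Chord length = distance between (7, 11) and (7, −11) = √484 = 22.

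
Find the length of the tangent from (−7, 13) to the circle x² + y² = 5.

The centre is (0, 0) and r = √5. The square of the distance from P to the centre is 49 + 169 = 218.
Power of the point: PT² = |PO|² − r² = 213, so PT = √213.

√213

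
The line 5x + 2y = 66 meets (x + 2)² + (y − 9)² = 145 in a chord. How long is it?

Centre (−2, 9), r² = 145. Perpendicular distance d from centre to line = |−58| / √29 = 58/√29.
Half the chord is √(r² − d²) = √(29), so the full chord is 2√29.

2√29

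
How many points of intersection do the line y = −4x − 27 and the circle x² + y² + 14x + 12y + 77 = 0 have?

2

Substituting the line into the circle gives 17x² + 182x + 482 = 0.
Δ = 33124 − 32776 = 348.
Two real roots: the line is a secant.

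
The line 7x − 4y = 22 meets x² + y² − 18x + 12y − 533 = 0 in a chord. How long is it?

6√65

Centre (9, −6), r² = 650. Perpendicular distance d from centre to line = |65| / √65 = 65/√65.
Half the chord is √(r² − d²) = √(585), so the full chord is 6√65.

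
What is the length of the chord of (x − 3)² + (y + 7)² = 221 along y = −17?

Centre (3, −7), r² = 221. Perpendicular distance d from centre to line = |10| / √1 = 10.
Chord = 2√(r² − d²) = 2·√(121) = 22.

22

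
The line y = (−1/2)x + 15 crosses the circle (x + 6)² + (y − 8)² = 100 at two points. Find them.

From the line, y = (30 − x)/2. Substituting:
5x² + 20x − 60 = 0  ⟹  x² + 4x − 12 = 0
x = 2 or x = −6, giving (2, 14) and (−6, 18).

(−6, 18) and (2, 14)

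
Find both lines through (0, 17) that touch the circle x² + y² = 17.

A line y − (17) = m(x − (0)) is tangent when its distance from (0, 0) is √17:
[m·(0) − (−17)]² = 17(m² + 1)
m² − 16 = 0, so m = 4 or m = −4.
Through (0, 17) these give 4x − y = −17 and 4x + y = 17.

4x − y = −17 and 4x + y = 17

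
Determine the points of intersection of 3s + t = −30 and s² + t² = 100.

Express t = −3s − 30 and substitute into the circle:
10s² + 180s + 800 = 0  ⟹  s² + 18s + 80 = 0
s = −8 or s = −10, giving (−8, −6) and (−10, 0).

(−10, 0) and (−8, −6)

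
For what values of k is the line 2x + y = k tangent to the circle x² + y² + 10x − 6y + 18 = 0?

k = −7 ± 4√5

The line touches the circle iff its distance from (−5, 3) is 4:
|2·(−5) + 1·3 − k| / √5 = 4
|k − (−7)| = 4√5.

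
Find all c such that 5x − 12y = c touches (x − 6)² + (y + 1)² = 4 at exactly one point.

c = 16 or c = 68

For a tangent, require d(centre, line) = r = 2.
|5·6 − 12·(−1) − c| / √169 = 2
|c − (42)| = 2·13, so c = 68 or c = 16.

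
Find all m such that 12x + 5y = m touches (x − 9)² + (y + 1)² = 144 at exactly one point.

For a tangent, require d(centre, line) = r = 12.
|12·9 + 5·(−1) − m| / √169 = 12
|m − (103)| = 12·13, so m = 259 or m = −53.

m = −53 or m = 259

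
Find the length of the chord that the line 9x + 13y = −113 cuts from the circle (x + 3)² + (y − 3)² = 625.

From the line, y = (−113 − 9x)/13. Substituting:
250x² + 3750x − 81000 = 0  ⟹  x² + 15x − 324 = 0
x = 12 or x = −27, giving (12, −17) and (−27, 10).
|(12, −17) − (−27, 10)| = √((39)² + (−27)²) = 15√10.

15√10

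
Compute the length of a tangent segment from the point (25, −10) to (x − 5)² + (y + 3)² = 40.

With centre O = (5, −3), |OP|² = 449 and r² = 40.
Power of the point: PT² = |PO|² − r² = 409, so PT = √409.

√409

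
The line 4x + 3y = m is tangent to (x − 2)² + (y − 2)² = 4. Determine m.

m = 4 or m = 24

Tangency holds when the distance from the centre (2, 2) to the line equals the radius 2:
|4·2 + 3·2 − m| / √25 = 2
|m − (14)| = 2·5, so m = 24 or m = 4.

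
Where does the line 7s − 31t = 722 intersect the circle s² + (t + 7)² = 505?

(−12, −26) and (19, −19)

Express t = (−722 + 7s)/31 and substitute into the circle:
1010s² − 7070s − 230280 = 0  ⟹  s² − 7s − 228 = 0
s = 19 or s = −12, giving (19, −19) and (−12, −26).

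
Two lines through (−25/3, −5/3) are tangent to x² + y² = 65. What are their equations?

A line y − (−5/3) = m(x − (−25/3)) is tangent when its distance from (0, 0) is √65:
(25/3m − (5/3))² = 65(m² + 1)
4m² − 25m − 56 = 0, so m = −7/4 or m = 8.
With m = −7/4: 7x + 4y = −65. With m = 8: 8x − y = −65.

7x + 4y = −65 and 8x − y = −65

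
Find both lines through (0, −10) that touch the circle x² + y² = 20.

Let a tangent through (0, −10) have slope m. Its distance from (0, 0) must equal 2√5:
(0m − (10))² = 20(m² + 1)
m² − 4 = 0, so m = 2 or m = −2.
With m = 2: 2x − y = 10. With m = −2: 2x + y = −10.

2x − y = 10 and 2x + y = −10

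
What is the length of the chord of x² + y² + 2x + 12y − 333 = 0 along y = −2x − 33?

14√5

The distance from (−1, −6) to the line is 25/√5, and r² = 370.
Half the chord is √(r² − d²) = √(245), so the full chord is 14√5.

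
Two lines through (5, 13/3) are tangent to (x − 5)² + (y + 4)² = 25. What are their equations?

Let a tangent through (5, 13/3) have slope m. Its distance from (5, −4) must equal 5:
(0m − (−25/3))² = 25(m² + 1)
9m² − 16 = 0, so m = 4/3 or m = −4/3.
With m = 4/3: 4x − 3y = 7. With m = −4/3: 4x + 3y = 33.

4x − 3y = 7 and 4x + 3y = 33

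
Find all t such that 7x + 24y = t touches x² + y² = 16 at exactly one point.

For a tangent, require d(centre, line) = r = 4.
|7·0 + 24·0 − t| / √625 = 4
|t| = 4·25, so t = 100 or t = −100.

t = −100 or t = 100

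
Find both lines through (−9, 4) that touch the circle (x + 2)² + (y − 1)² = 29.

2x − 5y = −38 and 5x + 2y = −37

Let a tangent through (−9, 4) have slope m. Its distance from (−2, 1) must equal √29:
[m·(7) − (−3)]² = 29(m² + 1)
10m² + 21m − 10 = 0, so m = 2/5 or m = −5/2.
Through (−9, 4) these give 2x − 5y = −38 and 5x + 2y = −37.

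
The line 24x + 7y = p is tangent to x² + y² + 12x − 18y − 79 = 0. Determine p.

The line touches the circle iff its distance from (−6, 9) is 14:
|24·(−6) + 7·9 − p| / √625 = 14
|p − (−81)| = 14·25, so p = 269 or p = −431.

p = −431 or p = 269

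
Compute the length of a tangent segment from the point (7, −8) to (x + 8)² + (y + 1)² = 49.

15

The centre is (−8, −1) and r = 7. The square of the distance from P to the centre is 225 + 49 = 274.
Power of the point: PT² = |PO|² − r² = 225, so PT = 15.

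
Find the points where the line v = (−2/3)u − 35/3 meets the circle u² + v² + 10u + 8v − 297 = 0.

(−22, 3) and (8, −17)

Substitute v = (−35 − 2u)/3:
13u² + 182u − 2288 = 0  ⟹  u² + 14u − 176 = 0
u = 8 or u = −22, giving (8, −17) and (−22, 3).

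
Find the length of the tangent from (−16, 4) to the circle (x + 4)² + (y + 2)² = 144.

6

Centre (−4, −2), r² = 144. |PO|² = (−12)² + (6)² = 180.
The tangent meets the radius at right angles, so tangent² = |PO|² − r² = 180 − 144 = 36.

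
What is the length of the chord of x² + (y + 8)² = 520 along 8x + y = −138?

4√65

Centre (0, −8), r² = 520. Perpendicular distance d from centre to line = |130| / √65 = 130/√65.
Half the chord is √(r² − d²) = √(260), so the full chord is 4√65.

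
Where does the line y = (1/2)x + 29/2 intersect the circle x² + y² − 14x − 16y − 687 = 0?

(−21, 4) and (27, 28)

From the line, y = (29 + x)/2. Substituting:
5x² − 30x − 2835 = 0  ⟹  x² − 6x − 567 = 0
x = 27 or x = −21, giving (27, 28) and (−21, 4).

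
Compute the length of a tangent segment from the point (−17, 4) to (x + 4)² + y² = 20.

Centre (−4, 0), r² = 20. |PO|² = (−13)² + (4)² = 185.
The tangent meets the radius at right angles, so tangent² = |PO|² − r² = 185 − 20 = 165.

√165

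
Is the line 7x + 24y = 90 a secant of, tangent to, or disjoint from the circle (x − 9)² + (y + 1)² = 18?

Substituting the line into the circle gives 625x² − 11964x + 49284 = 0.
Discriminant = (−11964)² − 4·625·(49284) = 19927296 > 0.
Two real roots: the line is a secant.

secant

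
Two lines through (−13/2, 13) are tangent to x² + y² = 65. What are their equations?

A line y − (13) = m(x − (−13/2)) is tangent when its distance from (0, 0) is √65:
(13/2m − (−13))² = 65(m² + 1)
7m² − 52m − 32 = 0, so m = −4/7 or m = 8.
Through (−13/2, 13) these give 4x + 7y = 65 and 8x − y = −65.

4x + 7y = 65 and 8x − y = −65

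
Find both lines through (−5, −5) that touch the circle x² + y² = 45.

Write the tangent as mx − y + (−5 − m·(−5)) = 0 and set its distance from the centre to 3√5:
(5m − (5))² = 45(m² + 1)
2m² + 5m + 2 = 0, so m = −2 or m = −1/2.
With m = −2: 2x + y = −15. With m = −1/2: x + 2y = −15.

2x + y = −15 and x + 2y = −15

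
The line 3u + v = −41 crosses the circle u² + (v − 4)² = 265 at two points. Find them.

Express v = −3u − 41 and substitute into the circle:
10u² + 270u + 1760 = 0  ⟹  u² + 27u + 176 = 0
u = −11 or u = −16, giving (−11, −8) and (−16, 7).

(−16, 7) and (−11, −8)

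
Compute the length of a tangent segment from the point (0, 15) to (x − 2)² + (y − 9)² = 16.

Centre (2, 9), r² = 16. |PO|² = (−2)² + (6)² = 40.
Power of the point: PT² = |PO|² − r² = 24, so PT = 2√6.

2√6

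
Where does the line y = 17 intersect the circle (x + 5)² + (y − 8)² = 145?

(−13, 17) and (3, 17)

From the line, y = 17. Substituting:
x² + 10x − 39 = 0
x = 3 or x = −13, giving (3, 17) and (−13, 17).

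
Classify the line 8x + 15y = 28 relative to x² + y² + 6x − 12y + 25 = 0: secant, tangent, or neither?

Substituting the line into the circle gives 289x² + 2342x + 1369 = 0.
Discriminant = (2342)² − 4·289·(1369) = 3902400 > 0.
Two real roots: the line is a secant.

secant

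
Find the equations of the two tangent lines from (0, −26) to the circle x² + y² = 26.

Write the tangent as mx − y + (−26 − m·(0)) = 0 and set its distance from the centre to √26:
(0m − (26))² = 26(m² + 1)
m² − 25 = 0, so m = 5 or m = −5.
Through (0, −26) these give 5x − y = 26 and 5x + y = −26.

5x − y = 26 and 5x + y = −26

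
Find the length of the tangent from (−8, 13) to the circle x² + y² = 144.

√89

Centre (0, 0), r² = 144. |PO|² = (−8)² + (13)² = 233.
By the tangent–radius right angle, tangent length = √(|PO|² − r²) = √89.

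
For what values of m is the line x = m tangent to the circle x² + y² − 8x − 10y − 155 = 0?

m = −10 or m = 18

For a tangent, require d(centre, line) = r = 14.
|1·4 + 0·5 − m| / √1 = 14
|m − (4)| = 14, so m = 18 or m = −10.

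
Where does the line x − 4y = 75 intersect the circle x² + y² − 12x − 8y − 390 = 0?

Substitute y = (−75 + x)/4:
17x² − 374x + 1785 = 0  ⟹  x² − 22x + 105 = 0
x = 15 or x = 7, giving (15, −15) and (7, −17).

(7, −17) and (15, −15)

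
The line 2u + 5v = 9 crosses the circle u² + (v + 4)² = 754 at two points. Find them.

(−23, 11) and (27, −9)

Substitute v = (9 − 2u)/5:
29u² − 116u − 18009 = 0  ⟹  u² − 4u − 621 = 0
u = 27 or u = −23, giving (27, −9) and (−23, 11).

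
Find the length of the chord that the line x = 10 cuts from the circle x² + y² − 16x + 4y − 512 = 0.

The line gives x = 10. Substituting into the circle:
y² + 4y − 572 = 0
y = 22 or y = −26, giving (10, 22) and (10, −26).
Chord length = distance between (10, 22) and (10, −26) = √2304 = 48.

48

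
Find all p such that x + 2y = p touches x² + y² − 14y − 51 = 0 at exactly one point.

p = 14 ± 10√5

For a tangent, require d(centre, line) = r = 10.
|1·0 + 2·7 − p| / √5 = 10
|p − (14)| = 10√5.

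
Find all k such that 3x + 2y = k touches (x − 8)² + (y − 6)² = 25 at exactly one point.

k = 36 ± 5√13

For a tangent, require d(centre, line) = r = 5.
|3·8 + 2·6 − k| / √13 = 5
|k − (36)| = 5√13.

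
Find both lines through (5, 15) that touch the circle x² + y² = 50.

x − y = −10 and 7x + y = 50

Write the tangent as mx − y + (15 − m·(5)) = 0 and set its distance from the centre to 5√2:
(−5m − (−15))² = 50(m² + 1)
m² + 6m − 7 = 0, so m = 1 or m = −7.
Through (5, 15) these give x − y = −10 and 7x + y = 50.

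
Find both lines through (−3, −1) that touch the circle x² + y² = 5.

A line y − (−1) = m(x − (−3)) is tangent when its distance from (0, 0) is √5:
[m·(3) − (1)]² = 5(m² + 1)
2m² − 3m − 2 = 0, so m = −1/2 or m = 2.
With m = −1/2: x + 2y = −5. With m = 2: 2x − y = −5.

x + 2y = −5 and 2x − y = −5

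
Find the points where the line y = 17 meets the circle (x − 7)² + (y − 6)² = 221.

(−3, 17) and (17, 17)

Substitute y = 17:
x² − 14x − 51 = 0
x = 17 or x = −3, giving (17, 17) and (−3, 17).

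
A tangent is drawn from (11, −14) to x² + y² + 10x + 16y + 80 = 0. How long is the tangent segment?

√283

The centre is (−5, −8) and r = 3. The square of the distance from P to the centre is 256 + 36 = 292.
The tangent meets the radius at right angles, so tangent² = |PO|² − r² = 292 − 9 = 283.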